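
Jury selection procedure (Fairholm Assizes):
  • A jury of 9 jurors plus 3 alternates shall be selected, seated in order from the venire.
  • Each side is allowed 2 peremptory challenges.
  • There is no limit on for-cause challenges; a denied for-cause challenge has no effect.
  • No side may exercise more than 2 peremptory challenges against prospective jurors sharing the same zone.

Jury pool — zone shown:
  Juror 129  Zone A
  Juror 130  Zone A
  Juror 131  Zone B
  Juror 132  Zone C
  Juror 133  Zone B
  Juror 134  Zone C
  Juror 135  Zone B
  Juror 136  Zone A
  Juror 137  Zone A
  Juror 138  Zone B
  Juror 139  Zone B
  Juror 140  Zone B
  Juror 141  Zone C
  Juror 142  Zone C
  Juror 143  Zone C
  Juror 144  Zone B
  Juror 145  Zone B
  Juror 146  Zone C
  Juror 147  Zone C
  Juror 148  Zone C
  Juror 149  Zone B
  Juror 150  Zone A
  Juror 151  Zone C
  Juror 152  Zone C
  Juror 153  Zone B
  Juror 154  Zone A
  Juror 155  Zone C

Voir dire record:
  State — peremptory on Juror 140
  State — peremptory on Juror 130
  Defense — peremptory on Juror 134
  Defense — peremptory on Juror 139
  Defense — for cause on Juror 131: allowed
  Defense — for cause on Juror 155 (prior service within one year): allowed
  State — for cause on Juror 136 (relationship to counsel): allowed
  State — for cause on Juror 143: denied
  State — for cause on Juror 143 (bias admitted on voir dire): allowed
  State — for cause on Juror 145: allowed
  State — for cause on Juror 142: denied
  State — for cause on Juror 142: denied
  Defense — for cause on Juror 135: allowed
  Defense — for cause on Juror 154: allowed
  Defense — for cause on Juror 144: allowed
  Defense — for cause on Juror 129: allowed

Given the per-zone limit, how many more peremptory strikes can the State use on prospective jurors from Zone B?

0

State peremptories so far: #140, #130 — 2 of 2 used, 0 left overall.
Against Zone B: #140 — 1 used; per-zone cap 2 leaves 1.
Binding limit: min(0, 1) = 0.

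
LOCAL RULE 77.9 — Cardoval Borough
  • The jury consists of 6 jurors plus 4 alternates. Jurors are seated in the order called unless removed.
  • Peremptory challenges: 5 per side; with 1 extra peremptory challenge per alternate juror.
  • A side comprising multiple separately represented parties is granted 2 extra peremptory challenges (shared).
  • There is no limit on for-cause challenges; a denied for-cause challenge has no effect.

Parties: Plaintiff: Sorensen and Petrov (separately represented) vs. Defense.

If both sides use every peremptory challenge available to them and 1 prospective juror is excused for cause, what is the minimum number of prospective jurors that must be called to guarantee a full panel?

Seats to fill: 6 + 4 alternates = 10.
Peremptories — Plaintiff: 5 + 1×4 + 2 = 11; Defense: 5 + 1×4 = 9; total 20.
For-cause removals: 1.
Minimum venire: 10 + 20 + 1 = 31.

31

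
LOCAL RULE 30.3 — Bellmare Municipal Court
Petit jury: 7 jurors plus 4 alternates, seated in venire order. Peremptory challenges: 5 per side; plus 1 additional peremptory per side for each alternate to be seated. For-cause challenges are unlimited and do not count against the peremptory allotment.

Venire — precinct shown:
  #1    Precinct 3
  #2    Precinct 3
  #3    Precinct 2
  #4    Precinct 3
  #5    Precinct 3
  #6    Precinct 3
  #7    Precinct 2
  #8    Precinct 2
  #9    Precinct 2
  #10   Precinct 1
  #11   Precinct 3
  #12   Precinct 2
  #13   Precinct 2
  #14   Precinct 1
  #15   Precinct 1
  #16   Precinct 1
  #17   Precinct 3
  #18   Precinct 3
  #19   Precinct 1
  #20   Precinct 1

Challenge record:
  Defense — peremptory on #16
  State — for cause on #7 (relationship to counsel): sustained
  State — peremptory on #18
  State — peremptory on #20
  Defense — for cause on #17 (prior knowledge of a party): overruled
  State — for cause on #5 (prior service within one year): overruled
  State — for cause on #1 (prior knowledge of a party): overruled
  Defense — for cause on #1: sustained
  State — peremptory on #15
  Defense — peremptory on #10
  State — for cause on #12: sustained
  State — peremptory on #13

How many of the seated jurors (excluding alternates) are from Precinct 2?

3

Removed: #1, #7, #10, #12, #13, #15, #16, #18, #20.
Seated jurors 1–7: #2, #3, #4, #5, #6, #8, #9 (alternates #11, #14, #17, #19 not counted).
Of those, in Precinct 2: #3, #8, #9 → 3.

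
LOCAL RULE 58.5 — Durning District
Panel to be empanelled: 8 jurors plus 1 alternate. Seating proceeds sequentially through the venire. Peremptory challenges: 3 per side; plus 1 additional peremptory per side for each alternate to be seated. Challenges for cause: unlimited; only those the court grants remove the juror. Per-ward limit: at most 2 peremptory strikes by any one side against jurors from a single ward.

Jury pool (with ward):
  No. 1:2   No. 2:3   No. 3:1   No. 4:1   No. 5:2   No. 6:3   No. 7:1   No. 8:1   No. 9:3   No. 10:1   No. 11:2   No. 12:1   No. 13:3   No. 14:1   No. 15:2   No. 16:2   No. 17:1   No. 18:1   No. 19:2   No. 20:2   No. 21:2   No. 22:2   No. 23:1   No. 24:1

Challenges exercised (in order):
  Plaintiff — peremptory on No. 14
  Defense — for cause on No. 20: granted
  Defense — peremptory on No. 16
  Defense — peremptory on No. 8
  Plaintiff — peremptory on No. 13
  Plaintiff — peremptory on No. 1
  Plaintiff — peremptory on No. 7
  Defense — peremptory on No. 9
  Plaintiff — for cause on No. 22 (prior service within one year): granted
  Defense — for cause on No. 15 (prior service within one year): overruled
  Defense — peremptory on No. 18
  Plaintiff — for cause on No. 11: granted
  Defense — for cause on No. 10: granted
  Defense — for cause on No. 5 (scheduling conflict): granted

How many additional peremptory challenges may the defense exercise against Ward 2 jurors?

Defense peremptories so far: #16, #8, #9, #18 — 4 of 4 used, 0 left overall.
Against Ward 2: #16 — 1 used; per-ward cap 2 leaves 1.
Binding limit: min(0, 1) = 0.

0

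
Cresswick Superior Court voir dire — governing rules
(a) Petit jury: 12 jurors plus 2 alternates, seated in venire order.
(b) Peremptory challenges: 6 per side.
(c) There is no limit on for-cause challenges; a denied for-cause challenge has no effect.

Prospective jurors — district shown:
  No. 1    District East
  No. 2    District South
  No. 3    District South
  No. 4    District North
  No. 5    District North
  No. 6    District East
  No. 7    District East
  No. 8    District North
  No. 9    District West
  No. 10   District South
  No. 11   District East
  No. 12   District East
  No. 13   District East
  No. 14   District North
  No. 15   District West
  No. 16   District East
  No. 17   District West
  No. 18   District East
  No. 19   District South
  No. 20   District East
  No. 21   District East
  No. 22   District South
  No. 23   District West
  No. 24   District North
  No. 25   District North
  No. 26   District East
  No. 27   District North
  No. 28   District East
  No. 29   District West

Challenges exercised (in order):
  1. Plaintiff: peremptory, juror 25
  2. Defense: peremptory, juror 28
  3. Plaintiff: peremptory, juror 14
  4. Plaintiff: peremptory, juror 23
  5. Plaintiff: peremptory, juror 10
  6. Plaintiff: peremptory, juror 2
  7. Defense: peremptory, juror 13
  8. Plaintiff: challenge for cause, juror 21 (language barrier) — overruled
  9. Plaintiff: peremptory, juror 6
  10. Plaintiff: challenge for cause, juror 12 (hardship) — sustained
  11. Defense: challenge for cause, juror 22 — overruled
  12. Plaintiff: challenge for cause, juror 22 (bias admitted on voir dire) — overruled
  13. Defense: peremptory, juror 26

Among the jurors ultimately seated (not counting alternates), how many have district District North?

3

Removed: #2, #6, #10, #12, #13, #14, #23, #25, #26, #28.
Seated jurors 1–12: #1, #3, #4, #5, #7, #8, #9, #11, #15, #16, #17, #18 (alternates #19, #20 not counted).
Of those, in District North: #4, #5, #8 → 3.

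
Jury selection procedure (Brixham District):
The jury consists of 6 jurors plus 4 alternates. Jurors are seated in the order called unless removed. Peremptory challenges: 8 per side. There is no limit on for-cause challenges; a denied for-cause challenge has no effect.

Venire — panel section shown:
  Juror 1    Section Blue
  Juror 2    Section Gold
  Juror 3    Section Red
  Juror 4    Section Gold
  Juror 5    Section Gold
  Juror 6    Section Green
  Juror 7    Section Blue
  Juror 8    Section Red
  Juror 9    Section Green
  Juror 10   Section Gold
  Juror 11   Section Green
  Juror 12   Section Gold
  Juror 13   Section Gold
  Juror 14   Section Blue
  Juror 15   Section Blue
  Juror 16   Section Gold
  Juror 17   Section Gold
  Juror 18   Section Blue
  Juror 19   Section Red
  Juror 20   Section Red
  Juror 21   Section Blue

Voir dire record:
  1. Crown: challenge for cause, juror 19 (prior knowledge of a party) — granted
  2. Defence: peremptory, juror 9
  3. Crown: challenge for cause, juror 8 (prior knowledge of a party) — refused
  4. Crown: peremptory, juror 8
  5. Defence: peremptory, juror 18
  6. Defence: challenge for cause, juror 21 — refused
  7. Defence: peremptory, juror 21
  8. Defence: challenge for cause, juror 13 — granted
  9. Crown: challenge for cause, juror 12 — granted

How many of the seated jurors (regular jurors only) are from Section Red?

Removed: #8, #9, #12, #13, #18, #19, #21.
Seated jurors 1–6: #1, #2, #3, #4, #5, #6 (alternates #7, #10, #11, #14 not counted).
Of those, in Section Red: #3 → 1.

1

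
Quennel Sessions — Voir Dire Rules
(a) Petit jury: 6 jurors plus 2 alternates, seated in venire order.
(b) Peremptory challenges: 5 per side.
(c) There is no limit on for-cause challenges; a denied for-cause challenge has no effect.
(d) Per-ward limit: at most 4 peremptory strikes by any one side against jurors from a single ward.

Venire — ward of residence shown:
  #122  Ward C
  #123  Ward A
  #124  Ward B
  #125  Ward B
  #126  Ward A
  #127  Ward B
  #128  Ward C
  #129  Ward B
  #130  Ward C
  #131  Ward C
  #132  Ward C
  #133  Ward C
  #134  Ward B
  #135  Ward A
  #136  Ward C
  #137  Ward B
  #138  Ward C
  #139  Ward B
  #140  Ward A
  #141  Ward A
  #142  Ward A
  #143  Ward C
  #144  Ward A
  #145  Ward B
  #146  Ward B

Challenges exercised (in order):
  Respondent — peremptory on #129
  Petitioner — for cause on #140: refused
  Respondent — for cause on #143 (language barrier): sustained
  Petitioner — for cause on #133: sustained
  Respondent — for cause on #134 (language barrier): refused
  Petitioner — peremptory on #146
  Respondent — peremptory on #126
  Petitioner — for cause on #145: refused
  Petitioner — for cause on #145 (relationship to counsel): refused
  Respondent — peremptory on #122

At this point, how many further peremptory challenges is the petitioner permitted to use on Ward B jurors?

3

Petitioner peremptories so far: #146 — 1 of 5 used, 4 left overall.
Against Ward B: #146 — 1 used; per-ward cap 4 leaves 3.
Binding limit: min(4, 3) = 3.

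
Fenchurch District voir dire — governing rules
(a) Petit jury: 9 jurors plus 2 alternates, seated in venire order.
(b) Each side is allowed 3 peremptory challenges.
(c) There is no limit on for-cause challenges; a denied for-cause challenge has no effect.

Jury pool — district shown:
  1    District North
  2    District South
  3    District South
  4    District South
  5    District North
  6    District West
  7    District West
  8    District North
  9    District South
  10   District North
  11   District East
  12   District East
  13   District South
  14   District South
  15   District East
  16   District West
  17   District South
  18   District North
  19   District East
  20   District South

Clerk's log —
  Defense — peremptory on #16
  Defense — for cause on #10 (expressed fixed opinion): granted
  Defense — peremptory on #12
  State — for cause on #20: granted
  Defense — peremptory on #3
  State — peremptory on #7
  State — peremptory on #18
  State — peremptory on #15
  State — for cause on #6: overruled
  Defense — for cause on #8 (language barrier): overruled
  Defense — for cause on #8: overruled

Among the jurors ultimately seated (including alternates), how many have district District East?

Removed: #3, #7, #10, #12, #15, #16, #18, #20.
Seated (11 incl. alternates): #1, #2, #4, #5, #6, #8, #9, #11, #13, #14, #17.
Of those, in District East: #11 → 1.

1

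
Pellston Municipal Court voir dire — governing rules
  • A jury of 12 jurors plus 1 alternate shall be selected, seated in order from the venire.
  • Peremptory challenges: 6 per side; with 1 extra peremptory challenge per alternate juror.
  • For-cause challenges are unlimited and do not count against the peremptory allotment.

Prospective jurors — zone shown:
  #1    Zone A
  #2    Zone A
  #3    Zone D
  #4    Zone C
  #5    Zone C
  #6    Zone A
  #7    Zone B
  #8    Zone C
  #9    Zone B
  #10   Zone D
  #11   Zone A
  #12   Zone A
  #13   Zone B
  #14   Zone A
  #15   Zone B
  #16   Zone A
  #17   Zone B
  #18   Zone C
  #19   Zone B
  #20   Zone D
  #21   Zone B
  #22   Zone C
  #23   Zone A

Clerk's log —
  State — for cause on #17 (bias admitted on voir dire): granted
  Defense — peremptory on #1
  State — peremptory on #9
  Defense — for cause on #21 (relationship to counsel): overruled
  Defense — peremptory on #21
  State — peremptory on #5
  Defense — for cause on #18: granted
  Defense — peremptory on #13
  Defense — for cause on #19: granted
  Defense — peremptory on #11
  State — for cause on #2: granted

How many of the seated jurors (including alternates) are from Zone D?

Removed: #1, #2, #5, #9, #11, #13, #17, #18, #19, #21.
Seated (13 incl. alternates): #3, #4, #6, #7, #8, #10, #12, #14, #15, #16, #20, #22, #23.
Of those, in Zone D: #3, #10, #20 → 3.

3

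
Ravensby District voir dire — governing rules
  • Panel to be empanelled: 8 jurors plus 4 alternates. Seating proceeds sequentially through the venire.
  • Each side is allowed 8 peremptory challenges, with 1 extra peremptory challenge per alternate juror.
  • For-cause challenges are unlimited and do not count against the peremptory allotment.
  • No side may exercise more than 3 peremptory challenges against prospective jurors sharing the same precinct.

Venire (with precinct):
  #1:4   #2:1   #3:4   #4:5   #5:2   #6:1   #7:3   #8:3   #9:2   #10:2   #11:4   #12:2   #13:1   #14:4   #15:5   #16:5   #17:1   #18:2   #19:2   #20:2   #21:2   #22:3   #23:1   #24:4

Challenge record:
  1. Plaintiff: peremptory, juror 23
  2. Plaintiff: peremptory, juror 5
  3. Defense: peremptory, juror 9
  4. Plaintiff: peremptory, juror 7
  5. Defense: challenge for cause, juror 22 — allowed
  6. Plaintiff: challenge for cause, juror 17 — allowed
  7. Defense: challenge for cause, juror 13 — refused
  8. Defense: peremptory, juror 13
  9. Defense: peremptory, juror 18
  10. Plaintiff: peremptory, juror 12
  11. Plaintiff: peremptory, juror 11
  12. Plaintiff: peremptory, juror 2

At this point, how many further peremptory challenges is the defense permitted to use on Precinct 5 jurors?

Defense peremptories so far: #9, #13, #18 — 3 of 12 used, 9 left overall.
Against Precinct 5: none yet — per-precinct cap 3 leaves 3.
Binding limit: min(9, 3) = 3.

3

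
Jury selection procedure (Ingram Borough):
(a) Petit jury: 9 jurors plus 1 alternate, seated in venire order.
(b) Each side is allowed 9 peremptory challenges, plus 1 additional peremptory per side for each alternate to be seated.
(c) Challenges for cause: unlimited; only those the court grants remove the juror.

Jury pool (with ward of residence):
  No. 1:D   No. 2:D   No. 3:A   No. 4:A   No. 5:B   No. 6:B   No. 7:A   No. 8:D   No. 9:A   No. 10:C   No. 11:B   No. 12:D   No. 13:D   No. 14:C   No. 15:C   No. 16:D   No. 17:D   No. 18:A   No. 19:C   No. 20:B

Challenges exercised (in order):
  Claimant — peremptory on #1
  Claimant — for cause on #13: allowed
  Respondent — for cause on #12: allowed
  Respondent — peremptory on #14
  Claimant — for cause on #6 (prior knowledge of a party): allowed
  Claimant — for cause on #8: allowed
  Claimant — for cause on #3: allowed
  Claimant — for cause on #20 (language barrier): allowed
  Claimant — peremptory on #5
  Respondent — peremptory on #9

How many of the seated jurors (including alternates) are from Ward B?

Removed: #1, #3, #5, #6, #8, #9, #12, #13, #14, #20.
Seated (10 incl. alternates): #2, #4, #7, #10, #11, #15, #16, #17, #18, #19.
Of those, in Ward B: #11 → 1.

1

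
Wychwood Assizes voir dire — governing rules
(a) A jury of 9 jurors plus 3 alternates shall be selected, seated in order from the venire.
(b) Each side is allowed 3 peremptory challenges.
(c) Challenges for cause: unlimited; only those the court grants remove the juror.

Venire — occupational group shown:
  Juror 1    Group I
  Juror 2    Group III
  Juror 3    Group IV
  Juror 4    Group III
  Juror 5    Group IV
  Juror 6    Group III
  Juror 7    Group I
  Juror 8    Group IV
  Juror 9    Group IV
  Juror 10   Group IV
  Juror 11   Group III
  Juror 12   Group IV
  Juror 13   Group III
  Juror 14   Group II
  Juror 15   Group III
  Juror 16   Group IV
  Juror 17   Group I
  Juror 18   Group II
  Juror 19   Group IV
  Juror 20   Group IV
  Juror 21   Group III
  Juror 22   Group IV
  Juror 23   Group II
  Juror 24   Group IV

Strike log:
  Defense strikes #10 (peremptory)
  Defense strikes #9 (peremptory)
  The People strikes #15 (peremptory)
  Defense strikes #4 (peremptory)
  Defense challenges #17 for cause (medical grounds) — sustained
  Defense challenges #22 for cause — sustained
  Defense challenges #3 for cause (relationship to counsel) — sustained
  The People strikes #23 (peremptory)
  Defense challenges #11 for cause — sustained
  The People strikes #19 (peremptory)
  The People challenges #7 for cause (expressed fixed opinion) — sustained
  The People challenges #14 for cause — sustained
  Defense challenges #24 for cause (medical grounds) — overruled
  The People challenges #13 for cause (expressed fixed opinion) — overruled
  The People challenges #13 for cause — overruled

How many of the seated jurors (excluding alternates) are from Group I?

Removed: #3, #4, #7, #9, #10, #11, #14, #15, #17, #19, #22, #23.
Seated jurors 1–9: #1, #2, #5, #6, #8, #12, #13, #16, #18 (alternates #20, #21, #24 not counted).
Of those, in Group I: #1 → 1.

1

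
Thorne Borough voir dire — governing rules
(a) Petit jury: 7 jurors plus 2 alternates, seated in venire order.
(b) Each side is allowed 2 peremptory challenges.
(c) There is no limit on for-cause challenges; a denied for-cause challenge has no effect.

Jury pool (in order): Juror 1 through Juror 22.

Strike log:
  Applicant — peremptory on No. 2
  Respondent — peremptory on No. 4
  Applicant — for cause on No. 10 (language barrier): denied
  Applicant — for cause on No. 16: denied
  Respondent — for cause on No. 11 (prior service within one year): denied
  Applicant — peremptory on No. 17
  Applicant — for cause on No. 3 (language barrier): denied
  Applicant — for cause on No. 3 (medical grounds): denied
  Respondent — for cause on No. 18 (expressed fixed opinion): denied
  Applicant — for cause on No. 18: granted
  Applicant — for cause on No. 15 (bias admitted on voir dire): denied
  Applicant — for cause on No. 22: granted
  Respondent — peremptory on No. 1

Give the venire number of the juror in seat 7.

10

Removed: #1, #2, #4, #17, #18, #22. (#3, #10, #11, #15, #16 stay — for-cause denied.)
Seating in order: seats 1–7 → #3, #5, #6, #7, #8, #9, #10; alternates → #11, #12.
So seat 7 is #10.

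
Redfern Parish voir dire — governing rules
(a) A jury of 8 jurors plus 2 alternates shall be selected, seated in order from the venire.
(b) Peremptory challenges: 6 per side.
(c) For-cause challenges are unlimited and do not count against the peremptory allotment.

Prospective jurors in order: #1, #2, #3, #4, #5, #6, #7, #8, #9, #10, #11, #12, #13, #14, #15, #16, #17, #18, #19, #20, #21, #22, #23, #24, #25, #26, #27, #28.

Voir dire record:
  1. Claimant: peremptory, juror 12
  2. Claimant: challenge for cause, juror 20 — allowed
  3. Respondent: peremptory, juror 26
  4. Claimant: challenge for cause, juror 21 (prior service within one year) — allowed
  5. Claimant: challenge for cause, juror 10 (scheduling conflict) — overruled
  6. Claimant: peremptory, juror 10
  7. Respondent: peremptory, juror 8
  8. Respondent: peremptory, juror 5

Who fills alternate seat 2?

14

Removed: #5, #8, #10, #12, #20, #21, #26.
Seating in order: seats 1–8 → #1, #2, #3, #4, #6, #7, #9, #11; alternates → #13, #14.
So alternate 2 is #14.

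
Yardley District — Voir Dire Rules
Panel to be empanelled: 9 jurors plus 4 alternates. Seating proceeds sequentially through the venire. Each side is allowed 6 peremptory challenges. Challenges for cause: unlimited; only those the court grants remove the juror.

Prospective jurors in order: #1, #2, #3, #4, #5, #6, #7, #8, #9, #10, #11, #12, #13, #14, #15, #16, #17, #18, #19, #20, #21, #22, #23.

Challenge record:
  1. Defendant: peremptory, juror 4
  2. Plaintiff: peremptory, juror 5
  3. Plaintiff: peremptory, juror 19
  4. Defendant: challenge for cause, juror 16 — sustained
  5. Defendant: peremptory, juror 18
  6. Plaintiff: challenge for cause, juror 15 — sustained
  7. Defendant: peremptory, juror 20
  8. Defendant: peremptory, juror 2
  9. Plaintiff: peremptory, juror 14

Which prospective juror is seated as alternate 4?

22

Removed: #2, #4, #5, #14, #15, #16, #18, #19, #20.
Seating in order: seats 1–9 → #1, #3, #6, #7, #8, #9, #10, #11, #12; alternates → #13, #17, #21, #22.
So alternate 4 is #22.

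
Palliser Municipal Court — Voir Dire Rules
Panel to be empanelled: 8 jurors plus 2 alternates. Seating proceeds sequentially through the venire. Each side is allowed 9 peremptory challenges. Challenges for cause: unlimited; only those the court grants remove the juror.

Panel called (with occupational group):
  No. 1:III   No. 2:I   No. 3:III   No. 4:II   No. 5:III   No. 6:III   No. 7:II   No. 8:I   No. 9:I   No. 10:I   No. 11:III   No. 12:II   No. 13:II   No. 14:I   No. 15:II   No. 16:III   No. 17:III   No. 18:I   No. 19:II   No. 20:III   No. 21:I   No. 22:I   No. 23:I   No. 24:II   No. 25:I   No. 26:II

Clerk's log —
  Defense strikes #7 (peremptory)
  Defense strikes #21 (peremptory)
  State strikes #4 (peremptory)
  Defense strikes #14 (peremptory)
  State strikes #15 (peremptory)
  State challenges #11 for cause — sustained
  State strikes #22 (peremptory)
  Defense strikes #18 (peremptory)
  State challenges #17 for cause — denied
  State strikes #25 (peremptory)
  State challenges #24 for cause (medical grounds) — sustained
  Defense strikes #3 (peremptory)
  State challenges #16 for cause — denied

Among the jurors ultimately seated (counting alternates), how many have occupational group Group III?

4

Removed: #3, #4, #7, #11, #14, #15, #18, #21, #22, #24, #25.
Seated (10 incl. alternates): #1, #2, #5, #6, #8, #9, #10, #12, #13, #16.
Of those, in Group III: #1, #5, #6, #16 → 4.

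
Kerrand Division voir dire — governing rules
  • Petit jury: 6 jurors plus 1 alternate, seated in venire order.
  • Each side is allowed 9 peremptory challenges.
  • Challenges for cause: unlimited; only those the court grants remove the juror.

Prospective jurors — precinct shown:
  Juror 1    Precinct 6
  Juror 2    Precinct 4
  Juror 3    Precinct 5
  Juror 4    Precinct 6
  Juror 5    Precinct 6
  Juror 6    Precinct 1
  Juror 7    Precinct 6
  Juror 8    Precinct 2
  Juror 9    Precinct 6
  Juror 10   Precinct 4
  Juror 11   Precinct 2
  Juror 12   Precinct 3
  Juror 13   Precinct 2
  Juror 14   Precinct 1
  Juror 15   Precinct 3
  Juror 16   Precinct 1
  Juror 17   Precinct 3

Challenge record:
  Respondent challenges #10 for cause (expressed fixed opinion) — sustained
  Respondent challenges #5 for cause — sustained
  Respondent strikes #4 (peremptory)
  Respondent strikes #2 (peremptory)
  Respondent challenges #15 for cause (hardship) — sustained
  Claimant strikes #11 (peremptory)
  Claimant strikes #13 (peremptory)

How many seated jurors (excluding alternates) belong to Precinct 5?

Removed: #2, #4, #5, #10, #11, #13, #15.
Seated jurors 1–6: #1, #3, #6, #7, #8, #9 (alternates #12 not counted).
Of those, in Precinct 5: #3 → 1.

1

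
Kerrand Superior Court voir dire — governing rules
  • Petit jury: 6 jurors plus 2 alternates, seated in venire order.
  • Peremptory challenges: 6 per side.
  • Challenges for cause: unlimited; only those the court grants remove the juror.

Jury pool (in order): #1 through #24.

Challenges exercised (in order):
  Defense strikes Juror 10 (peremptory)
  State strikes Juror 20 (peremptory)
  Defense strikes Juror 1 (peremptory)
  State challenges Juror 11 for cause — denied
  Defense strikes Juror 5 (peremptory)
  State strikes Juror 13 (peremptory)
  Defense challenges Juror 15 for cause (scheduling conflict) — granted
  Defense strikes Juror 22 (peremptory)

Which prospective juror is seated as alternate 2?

11

Removed: #1, #5, #10, #13, #15, #20, #22. (#11 stays — for-cause denied.)
Filling seats in venire order through position 8: #2, #3, #4, #6, #7, #8, #9, #11.
So alternate 2 is #11.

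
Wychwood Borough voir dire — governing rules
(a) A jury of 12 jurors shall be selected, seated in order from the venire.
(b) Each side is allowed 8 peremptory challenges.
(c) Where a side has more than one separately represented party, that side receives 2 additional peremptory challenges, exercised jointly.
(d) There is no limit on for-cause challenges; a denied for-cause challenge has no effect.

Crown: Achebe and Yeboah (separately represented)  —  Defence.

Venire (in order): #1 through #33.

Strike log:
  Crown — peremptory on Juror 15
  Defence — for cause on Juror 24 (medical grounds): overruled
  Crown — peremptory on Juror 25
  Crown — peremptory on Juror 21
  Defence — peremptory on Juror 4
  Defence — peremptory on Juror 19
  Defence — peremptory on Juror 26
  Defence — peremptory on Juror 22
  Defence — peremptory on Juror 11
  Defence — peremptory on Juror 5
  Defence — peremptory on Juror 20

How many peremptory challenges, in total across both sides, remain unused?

Crown allotment: 8 base + 2 multi-party = 10. Defence allotment: 8.
Crown peremptories used: #15, #25, #21 — 3.
Defence peremptories used: #4, #19, #26, #22, #11, #5, #20 — 7 (the for-cause on #24 doesn't count).
Remaining: (10 − 3) + (8 − 7) = 8.

8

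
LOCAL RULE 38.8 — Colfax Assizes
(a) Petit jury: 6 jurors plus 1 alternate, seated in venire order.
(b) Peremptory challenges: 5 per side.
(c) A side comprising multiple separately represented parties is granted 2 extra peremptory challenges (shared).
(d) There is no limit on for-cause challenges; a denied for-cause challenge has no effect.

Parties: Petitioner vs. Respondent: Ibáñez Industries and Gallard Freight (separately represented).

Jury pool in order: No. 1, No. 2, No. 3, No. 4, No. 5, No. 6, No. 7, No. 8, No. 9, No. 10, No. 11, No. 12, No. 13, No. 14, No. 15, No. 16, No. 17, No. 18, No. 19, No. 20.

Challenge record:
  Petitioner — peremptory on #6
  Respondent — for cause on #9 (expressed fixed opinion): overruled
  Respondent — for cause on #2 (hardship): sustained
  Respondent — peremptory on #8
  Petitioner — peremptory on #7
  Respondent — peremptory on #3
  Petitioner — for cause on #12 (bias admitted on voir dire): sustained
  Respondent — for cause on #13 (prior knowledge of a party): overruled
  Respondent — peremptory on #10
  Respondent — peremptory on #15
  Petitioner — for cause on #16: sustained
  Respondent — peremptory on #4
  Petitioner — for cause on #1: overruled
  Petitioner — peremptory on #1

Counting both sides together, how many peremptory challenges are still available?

Petitioner allotment: 5. Respondent allotment: 5 base + 2 multi-party = 7.
Petitioner peremptories used: #6, #7, #1 — 3 (for-cause on #12, #16, #1 don't count).
Respondent peremptories used: #8, #3, #10, #15, #4 — 5 (for-cause on #9, #2, #13 don't count).
Remaining: (5 − 3) + (7 − 5) = 4.

4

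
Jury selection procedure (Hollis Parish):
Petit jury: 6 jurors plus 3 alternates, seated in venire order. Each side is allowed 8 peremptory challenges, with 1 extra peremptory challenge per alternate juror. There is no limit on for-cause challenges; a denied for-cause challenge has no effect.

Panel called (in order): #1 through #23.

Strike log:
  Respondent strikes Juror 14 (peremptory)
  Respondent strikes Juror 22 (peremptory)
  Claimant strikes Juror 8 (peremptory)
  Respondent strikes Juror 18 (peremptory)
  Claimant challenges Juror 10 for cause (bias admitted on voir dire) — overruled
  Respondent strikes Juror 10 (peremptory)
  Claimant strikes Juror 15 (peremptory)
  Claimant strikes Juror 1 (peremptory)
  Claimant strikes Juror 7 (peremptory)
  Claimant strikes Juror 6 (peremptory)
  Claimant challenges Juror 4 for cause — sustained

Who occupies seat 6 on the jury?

Removed: #1, #4, #6, #7, #8, #10, #14, #15, #18, #22.
Filling seats in venire order through position 6: #2, #3, #5, #9, #11, #12.
So seat 6 is #12.

12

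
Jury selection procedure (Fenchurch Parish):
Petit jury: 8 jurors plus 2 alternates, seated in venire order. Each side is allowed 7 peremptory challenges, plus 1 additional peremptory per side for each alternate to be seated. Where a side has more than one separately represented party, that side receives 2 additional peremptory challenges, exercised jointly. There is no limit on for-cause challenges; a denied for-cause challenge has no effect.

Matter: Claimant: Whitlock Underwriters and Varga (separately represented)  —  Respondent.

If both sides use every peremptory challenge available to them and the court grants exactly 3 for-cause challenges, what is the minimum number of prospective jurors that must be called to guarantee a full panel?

Seats to fill: 8 + 2 alternates = 10.
Peremptories — Claimant: 7 + 1×2 + 2 = 11; Respondent: 7 + 1×2 = 9; total 20.
For-cause removals: 3.
Minimum venire: 10 + 20 + 3 = 33.

33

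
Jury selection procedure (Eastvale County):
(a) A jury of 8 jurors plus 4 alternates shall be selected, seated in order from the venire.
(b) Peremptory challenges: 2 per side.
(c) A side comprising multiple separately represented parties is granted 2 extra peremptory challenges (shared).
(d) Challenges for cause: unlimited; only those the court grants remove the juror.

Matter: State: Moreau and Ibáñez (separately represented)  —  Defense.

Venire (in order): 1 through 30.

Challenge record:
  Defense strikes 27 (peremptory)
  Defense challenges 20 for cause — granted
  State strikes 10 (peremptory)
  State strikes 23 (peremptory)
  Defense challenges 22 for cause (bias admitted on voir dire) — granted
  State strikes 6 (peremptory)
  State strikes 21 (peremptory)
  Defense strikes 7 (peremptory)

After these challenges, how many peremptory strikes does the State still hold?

State allotment: 2 base + 2 multi-party = 4.
State peremptories used: #10, #23, #6, #21 — 4.
Remaining: 4 − 4 = 0.

0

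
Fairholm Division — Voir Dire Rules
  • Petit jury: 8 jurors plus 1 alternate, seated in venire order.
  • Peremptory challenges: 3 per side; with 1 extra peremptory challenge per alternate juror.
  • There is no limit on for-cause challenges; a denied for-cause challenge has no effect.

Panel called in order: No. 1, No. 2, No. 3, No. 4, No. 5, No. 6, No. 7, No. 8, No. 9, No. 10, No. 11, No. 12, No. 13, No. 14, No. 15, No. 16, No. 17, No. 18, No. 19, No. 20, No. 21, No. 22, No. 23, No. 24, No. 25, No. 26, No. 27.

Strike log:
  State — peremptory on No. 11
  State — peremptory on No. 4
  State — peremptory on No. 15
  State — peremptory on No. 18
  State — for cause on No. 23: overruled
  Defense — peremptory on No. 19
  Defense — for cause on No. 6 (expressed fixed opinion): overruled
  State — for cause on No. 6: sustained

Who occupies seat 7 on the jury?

Removed: #4, #6, #11, #15, #18, #19. (#23 stays — for-cause denied.)
Seating in order: seats 1–8 → #1, #2, #3, #5, #7, #8, #9, #10; alternates → #12.
So seat 7 is #9.

9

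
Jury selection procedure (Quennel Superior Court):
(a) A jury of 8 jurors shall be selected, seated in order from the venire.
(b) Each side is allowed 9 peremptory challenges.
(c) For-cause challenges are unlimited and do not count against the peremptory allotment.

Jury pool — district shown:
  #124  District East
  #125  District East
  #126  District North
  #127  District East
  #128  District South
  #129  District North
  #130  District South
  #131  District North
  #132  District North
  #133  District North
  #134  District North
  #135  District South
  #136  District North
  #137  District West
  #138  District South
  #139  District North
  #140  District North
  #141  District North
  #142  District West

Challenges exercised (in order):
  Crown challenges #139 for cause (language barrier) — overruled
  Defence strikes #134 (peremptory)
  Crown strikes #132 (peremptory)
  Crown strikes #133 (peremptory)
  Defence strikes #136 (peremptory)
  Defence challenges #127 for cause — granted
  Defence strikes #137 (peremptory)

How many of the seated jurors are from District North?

3

Removed: #127, #132, #133, #134, #136, #137.
Seated jurors 1–8: #124, #125, #126, #128, #129, #130, #131, #135.
Of those, in District North: #126, #129, #131 → 3.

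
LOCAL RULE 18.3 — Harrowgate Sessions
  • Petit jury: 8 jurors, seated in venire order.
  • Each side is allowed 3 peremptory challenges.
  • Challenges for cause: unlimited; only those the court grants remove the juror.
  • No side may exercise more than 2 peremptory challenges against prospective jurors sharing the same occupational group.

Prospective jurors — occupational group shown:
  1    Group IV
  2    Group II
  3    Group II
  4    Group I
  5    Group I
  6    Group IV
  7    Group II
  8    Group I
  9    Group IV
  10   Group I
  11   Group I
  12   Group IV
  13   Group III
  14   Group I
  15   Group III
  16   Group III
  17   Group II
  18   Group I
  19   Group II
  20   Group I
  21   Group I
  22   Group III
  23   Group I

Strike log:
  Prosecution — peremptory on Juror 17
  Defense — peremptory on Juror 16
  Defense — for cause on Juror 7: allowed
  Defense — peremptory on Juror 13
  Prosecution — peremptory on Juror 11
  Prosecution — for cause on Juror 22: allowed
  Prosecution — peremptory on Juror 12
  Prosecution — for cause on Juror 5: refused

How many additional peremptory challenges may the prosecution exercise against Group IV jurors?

0

Prosecution peremptories so far: #17, #11, #12 — 3 of 3 used, 0 left overall.
Against Group IV: #12 — 1 used; per-group cap 2 leaves 1.
Binding limit: min(0, 1) = 0.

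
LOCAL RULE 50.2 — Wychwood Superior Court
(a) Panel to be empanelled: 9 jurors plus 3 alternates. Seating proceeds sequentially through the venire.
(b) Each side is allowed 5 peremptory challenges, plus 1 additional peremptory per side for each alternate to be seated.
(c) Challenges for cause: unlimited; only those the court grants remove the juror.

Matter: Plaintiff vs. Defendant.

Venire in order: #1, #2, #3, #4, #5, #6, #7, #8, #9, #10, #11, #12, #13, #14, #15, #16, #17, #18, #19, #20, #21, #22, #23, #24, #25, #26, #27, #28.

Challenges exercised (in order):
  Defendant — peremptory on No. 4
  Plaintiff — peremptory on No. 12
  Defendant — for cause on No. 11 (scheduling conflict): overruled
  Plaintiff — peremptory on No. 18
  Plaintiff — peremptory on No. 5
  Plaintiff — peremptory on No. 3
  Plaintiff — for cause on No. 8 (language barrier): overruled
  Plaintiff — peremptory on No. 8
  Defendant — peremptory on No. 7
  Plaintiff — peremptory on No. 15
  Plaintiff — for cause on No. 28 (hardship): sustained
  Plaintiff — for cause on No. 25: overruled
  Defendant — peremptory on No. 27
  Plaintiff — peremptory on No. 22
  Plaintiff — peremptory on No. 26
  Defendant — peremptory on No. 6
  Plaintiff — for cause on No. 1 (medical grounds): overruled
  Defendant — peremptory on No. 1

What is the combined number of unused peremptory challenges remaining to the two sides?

3

Plaintiff allotment: 5 base + 1 × 3 alternates = 8. Defendant allotment: 5 base + 1 × 3 alternates = 8.
Plaintiff peremptories used: #12, #18, #5, #3, #8, #15, #22, #26 — 8 (for-cause on #8, #28, #25, #1 don't count).
Defendant peremptories used: #4, #7, #27, #6, #1 — 5 (the for-cause on #11 doesn't count).
Remaining: (8 − 8) + (8 − 5) = 3.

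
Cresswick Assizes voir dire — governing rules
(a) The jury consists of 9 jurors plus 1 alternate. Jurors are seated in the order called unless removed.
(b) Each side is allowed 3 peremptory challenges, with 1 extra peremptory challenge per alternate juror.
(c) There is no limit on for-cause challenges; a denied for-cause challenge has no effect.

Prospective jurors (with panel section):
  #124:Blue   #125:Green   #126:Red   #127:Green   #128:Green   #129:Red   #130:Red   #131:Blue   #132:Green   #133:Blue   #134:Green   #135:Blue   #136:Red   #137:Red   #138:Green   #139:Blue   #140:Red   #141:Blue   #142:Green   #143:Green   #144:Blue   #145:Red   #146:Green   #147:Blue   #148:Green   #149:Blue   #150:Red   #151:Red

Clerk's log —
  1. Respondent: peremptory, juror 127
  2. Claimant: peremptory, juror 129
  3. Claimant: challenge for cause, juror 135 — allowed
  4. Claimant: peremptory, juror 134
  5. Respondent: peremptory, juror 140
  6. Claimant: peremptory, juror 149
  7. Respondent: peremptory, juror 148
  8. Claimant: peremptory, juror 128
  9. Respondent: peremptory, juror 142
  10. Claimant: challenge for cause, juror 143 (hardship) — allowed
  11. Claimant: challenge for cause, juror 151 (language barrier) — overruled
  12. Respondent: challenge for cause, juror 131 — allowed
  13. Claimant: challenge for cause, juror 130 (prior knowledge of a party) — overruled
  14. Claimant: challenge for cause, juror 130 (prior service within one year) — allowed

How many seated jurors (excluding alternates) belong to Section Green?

Removed: #127, #128, #129, #130, #131, #134, #135, #140, #142, #143, #148, #149.
Seated jurors 1–9: #124, #125, #126, #132, #133, #136, #137, #138, #139 (alternates #141 not counted).
Of those, in Section Green: #125, #132, #138 → 3.

3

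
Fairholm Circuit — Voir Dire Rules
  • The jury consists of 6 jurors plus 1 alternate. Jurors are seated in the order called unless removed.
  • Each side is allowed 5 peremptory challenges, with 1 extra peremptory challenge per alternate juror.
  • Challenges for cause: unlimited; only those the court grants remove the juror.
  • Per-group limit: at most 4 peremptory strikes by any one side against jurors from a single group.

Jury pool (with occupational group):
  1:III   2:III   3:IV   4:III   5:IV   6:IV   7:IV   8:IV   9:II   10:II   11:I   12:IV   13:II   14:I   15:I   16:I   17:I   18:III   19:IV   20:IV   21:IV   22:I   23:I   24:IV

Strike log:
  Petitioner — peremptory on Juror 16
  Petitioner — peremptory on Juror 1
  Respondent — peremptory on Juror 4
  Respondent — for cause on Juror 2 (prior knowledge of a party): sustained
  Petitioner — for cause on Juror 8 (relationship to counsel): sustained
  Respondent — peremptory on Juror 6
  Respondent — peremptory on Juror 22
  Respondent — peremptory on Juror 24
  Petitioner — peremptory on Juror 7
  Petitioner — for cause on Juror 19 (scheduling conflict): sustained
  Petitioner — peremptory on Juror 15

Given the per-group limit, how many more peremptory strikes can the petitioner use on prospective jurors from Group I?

2

Petitioner peremptories so far: #16, #1, #7, #15 — 4 of 6 used, 2 left overall.
Against Group I: #16, #15 — 2 used; per-group cap 4 leaves 2.
Binding limit: min(2, 2) = 2.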